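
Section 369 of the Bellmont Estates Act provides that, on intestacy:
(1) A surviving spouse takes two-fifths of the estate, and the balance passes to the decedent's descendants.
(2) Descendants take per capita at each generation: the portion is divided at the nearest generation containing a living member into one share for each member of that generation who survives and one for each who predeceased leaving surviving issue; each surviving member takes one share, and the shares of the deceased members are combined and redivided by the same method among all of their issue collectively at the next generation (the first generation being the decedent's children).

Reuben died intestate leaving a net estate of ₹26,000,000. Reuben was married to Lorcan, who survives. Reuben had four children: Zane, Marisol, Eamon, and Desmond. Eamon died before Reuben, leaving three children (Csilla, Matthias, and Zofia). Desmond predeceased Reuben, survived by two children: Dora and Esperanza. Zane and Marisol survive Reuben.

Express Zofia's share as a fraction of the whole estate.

Zofia receives 3/50 of the estate.

Lorcan takes two-fifths of ₹26,000,000 = ₹10,400,000. The remaining ₹15,600,000 passes to the descendants.
The descendants' portion (₹15,600,000) is divided at the children's generation into 4 shares of ₹3,900,000. Zane and Marisol each take ₹3,900,000. The 2 shares of the deceased (Eamon and Desmond) are combined into a pool of ₹7,800,000.
That pool (₹7,800,000) is divided at the grandchildren's generation equally among Csilla, Matthias, Zofia, Dora, and Esperanza: ₹1,560,000 each.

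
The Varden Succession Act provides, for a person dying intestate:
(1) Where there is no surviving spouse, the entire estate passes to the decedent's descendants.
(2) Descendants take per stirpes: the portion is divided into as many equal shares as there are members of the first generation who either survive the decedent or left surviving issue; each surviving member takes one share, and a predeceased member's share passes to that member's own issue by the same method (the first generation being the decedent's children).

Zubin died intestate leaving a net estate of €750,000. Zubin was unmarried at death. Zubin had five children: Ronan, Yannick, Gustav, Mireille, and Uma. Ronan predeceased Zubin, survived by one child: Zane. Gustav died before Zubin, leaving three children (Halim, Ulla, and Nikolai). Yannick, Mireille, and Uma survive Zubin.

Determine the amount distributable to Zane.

The entire €750,000 passes to the descendants.
That amount (€750,000) is divided into 5 shares of €150,000: Yannick, Mireille, and Uma each take €150,000; Ronan's €150,000 share passes to Ronan's issue; Gustav's €150,000 share passes to Gustav's issue.
Ronan's share (€150,000) passes entirely to Zane.
Gustav's share (€150,000) is divided into 3 shares of €50,000: Halim, Ulla, and Nikolai each take €50,000.

Zane receives €150,000.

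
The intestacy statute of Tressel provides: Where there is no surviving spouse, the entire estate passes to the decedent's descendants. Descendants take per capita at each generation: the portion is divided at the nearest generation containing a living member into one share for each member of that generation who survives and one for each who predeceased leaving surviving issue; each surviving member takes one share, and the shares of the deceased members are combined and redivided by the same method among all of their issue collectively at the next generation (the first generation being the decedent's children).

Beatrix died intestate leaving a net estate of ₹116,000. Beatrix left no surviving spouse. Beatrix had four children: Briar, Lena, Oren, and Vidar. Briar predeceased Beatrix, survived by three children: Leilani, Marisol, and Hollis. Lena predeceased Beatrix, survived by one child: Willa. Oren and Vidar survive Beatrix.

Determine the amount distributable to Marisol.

Marisol receives ₹14,500.

The entire ₹116,000 passes to the descendants.
That amount (₹116,000) is divided at the children's generation into 4 shares of ₹29,000. Oren and Vidar each take ₹29,000. The 2 shares of the deceased (Briar and Lena) are combined into a pool of ₹58,000.
That pool (₹58,000) is divided at the grandchildren's generation equally among Leilani, Marisol, Hollis, and Willa: ₹14,500 each.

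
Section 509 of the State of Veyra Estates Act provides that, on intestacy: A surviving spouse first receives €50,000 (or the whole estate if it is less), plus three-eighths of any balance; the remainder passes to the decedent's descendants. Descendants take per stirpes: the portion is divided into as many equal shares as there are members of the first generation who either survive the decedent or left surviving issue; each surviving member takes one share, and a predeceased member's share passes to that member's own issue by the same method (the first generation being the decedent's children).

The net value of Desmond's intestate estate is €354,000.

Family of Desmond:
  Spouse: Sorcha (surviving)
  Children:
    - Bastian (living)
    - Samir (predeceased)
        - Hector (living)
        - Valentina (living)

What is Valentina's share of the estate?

Valentina receives €47,500.

Sorcha first takes €50,000, leaving a balance of €304,000. Sorcha then takes three-eighths of the balance (€114,000), for a total of €164,000. The remaining €190,000 passes to the descendants.
The descendants' portion (€190,000) is divided into 2 shares of €95,000: Bastian takes €95,000; Samir's €95,000 share passes to Samir's issue.
Samir's share (€95,000) is divided into 2 shares of €47,500: Hector and Valentina each take €47,500.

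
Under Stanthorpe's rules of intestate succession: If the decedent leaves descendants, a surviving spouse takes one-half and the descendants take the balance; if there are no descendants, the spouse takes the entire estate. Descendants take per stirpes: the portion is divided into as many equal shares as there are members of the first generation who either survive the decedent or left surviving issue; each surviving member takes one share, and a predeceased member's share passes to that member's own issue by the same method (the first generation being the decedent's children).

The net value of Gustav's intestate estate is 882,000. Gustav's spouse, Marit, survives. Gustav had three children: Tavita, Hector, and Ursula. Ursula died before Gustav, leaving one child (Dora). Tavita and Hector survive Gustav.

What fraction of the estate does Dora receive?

Marit takes one-half of 882,000 = 441,000. The remaining 441,000 passes to the descendants.
The descendants' portion (441,000) is divided into 3 shares of 147,000: Tavita and Hector each take 147,000; Ursula's 147,000 share passes to Ursula's issue.
Ursula's share (147,000) passes entirely to Dora.

Dora receives 1/6 of the estate.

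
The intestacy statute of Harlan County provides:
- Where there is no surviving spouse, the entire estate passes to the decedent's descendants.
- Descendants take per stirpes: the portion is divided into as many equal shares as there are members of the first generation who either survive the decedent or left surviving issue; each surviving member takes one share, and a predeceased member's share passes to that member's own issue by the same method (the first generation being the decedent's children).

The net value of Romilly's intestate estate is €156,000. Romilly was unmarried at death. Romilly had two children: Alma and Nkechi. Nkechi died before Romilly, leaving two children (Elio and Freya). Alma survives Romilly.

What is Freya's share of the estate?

Freya receives €39,000.

The entire €156,000 passes to the descendants.
That amount (€156,000) is divided into 2 shares of €78,000: Alma takes €78,000; Nkechi's €78,000 share passes to Nkechi's issue.
Nkechi's share (€78,000) is divided into 2 shares of €39,000: Elio and Freya each take €39,000.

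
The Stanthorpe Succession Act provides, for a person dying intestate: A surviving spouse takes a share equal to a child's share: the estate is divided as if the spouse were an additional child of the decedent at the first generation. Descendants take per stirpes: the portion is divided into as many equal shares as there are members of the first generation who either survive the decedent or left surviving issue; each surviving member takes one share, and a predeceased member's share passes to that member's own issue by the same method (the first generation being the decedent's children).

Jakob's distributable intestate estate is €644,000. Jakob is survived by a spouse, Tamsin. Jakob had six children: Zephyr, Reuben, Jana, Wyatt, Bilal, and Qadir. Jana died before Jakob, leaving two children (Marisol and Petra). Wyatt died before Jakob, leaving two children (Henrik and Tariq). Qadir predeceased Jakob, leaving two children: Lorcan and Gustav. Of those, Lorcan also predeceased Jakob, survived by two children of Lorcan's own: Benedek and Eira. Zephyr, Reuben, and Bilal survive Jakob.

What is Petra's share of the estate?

The spouse counts as an additional share at the children's level, so there are 7 primary shares of €92,000. Tamsin takes one such share (€92,000).
The children's combined portion (€552,000) is divided into 6 shares of €92,000: Zephyr, Reuben, and Bilal each take €92,000; Jana's €92,000 share passes to Jana's issue; Wyatt's €92,000 share passes to Wyatt's issue; Qadir's €92,000 share passes to Qadir's issue.
Jana's share (€92,000) is divided into 2 shares of €46,000: Marisol and Petra each take €46,000.
Wyatt's share (€92,000) is divided into 2 shares of €46,000: Henrik and Tariq each take €46,000.
Qadir's share (€92,000) is divided into 2 shares of €46,000: Gustav takes €46,000; Lorcan's €46,000 share passes to Lorcan's issue.
Lorcan's share (€46,000) is divided into 2 shares of €23,000: Benedek and Eira each take €23,000.

Petra receives €46,000.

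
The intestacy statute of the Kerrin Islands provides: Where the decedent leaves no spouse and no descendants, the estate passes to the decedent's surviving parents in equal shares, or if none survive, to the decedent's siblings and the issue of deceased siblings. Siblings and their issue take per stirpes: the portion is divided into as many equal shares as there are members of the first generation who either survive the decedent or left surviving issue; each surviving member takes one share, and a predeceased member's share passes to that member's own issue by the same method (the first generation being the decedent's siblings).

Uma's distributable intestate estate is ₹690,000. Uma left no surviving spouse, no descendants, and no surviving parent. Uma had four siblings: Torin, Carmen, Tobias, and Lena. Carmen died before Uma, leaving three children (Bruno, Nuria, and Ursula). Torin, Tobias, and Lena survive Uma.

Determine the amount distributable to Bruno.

Bruno receives ₹57,500.

The entire ₹690,000 passes to the siblings and their issue.
That amount (₹690,000) is divided into 4 shares of ₹172,500: Torin, Tobias, and Lena each take ₹172,500; Carmen's ₹172,500 share passes to Carmen's issue.
Carmen's share (₹172,500) is divided into 3 shares of ₹57,500: Bruno, Nuria, and Ursula each take ₹57,500.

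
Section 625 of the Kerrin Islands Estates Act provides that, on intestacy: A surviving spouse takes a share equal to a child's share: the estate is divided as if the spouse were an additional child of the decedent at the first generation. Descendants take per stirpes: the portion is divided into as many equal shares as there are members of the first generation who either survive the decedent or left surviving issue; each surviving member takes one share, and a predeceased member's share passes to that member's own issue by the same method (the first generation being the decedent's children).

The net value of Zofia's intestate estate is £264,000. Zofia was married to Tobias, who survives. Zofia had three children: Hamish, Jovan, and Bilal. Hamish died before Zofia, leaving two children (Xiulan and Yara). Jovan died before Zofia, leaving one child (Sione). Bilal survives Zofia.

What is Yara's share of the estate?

Yara receives £33,000.

The spouse counts as an additional share at the children's level, so there are 4 primary shares of £66,000. Tobias takes one such share (£66,000).
The children's combined portion (£198,000) is divided into 3 shares of £66,000: Bilal takes £66,000; Hamish's £66,000 share passes to Hamish's issue; Jovan's £66,000 share passes to Jovan's issue.
Hamish's share (£66,000) is divided into 2 shares of £33,000: Xiulan and Yara each take £33,000.
Jovan's share (£66,000) passes entirely to Sione.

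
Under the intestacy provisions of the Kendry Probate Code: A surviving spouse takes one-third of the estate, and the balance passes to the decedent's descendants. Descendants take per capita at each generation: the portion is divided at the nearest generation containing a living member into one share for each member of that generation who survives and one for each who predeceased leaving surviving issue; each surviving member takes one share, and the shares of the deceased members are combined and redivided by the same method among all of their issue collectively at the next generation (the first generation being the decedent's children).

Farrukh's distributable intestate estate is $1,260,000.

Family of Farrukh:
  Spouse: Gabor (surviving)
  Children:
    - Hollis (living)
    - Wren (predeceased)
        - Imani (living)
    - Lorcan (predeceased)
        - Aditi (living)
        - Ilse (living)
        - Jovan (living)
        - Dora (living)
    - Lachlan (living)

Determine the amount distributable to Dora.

Dora receives $84,000.

Gabor takes one-third of $1,260,000 = $420,000. The remaining $840,000 passes to the descendants.
The descendants' portion ($840,000) is divided at the children's generation into 4 shares of $210,000. Hollis and Lachlan each take $210,000. The 2 shares of the deceased (Wren and Lorcan) are combined into a pool of $420,000.
That pool ($420,000) is divided at the grandchildren's generation equally among Imani, Aditi, Ilse, Jovan, and Dora: $84,000 each.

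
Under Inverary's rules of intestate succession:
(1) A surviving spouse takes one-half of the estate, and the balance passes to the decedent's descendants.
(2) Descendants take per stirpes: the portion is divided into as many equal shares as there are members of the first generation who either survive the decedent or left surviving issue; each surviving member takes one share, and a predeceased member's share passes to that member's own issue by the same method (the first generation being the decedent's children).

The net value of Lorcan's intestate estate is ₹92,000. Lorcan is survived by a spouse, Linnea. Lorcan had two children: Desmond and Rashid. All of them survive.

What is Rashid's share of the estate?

Linnea takes one-half of ₹92,000 = ₹46,000. The remaining ₹46,000 passes to the descendants.
The descendants' portion (₹46,000) is divided into 2 shares of ₹23,000: Desmond and Rashid each take ₹23,000.

Rashid receives ₹23,000.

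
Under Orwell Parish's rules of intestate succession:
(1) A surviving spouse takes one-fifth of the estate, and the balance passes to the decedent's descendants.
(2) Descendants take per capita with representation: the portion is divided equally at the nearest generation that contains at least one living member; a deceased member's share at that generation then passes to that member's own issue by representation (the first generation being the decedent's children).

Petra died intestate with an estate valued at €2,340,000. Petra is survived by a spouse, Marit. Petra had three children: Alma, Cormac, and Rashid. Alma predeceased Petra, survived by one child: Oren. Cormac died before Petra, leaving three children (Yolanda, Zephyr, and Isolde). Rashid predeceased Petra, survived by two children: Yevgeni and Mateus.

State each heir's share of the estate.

Marit: €468,000; Oren: €312,000; Yolanda: €312,000; Zephyr: €312,000; Isolde: €312,000; Yevgeni: €312,000; Mateus: €312,000

Marit takes one-fifth of €2,340,000 = €468,000. The remaining €1,872,000 passes to the descendants.
No child survives, so the initial division is made at the grandchildren's generation.
The descendants' portion (€1,872,000) is divided into 6 shares of €312,000: Oren, Yolanda, Zephyr, Isolde, Yevgeni, and Mateus each take €312,000.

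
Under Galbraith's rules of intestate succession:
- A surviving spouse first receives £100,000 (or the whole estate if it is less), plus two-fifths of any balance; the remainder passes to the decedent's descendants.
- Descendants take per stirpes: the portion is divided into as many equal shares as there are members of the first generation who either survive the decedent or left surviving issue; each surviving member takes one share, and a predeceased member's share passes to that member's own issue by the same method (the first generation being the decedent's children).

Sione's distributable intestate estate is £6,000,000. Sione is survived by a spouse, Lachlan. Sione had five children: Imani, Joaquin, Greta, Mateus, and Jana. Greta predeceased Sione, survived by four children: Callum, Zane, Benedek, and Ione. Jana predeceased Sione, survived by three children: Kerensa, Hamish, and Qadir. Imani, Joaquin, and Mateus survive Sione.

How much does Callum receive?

Lachlan first takes £100,000, leaving a balance of £5,900,000. Lachlan then takes two-fifths of the balance (£2,360,000), for a total of £2,460,000. The remaining £3,540,000 passes to the descendants.
The descendants' portion (£3,540,000) is divided into 5 shares of £708,000: Imani, Joaquin, and Mateus each take £708,000; Greta's £708,000 share passes to Greta's issue; Jana's £708,000 share passes to Jana's issue.
Greta's share (£708,000) is divided into 4 shares of £177,000: Callum, Zane, Benedek, and Ione each take £177,000.
Jana's share (£708,000) is divided into 3 shares of £236,000: Kerensa, Hamish, and Qadir each take £236,000.

Callum receives £177,000.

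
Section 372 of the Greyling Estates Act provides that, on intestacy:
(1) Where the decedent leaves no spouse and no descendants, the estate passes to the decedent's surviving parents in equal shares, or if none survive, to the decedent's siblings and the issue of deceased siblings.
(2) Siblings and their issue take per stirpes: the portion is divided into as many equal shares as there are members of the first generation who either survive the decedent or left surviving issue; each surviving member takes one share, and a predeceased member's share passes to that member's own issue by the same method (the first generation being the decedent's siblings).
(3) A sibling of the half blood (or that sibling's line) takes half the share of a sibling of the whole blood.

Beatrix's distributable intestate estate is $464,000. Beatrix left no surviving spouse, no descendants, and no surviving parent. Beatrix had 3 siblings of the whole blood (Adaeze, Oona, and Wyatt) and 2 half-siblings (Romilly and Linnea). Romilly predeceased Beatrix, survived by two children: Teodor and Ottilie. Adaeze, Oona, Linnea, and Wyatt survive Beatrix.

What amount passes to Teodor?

The entire $464,000 passes to the siblings and their issue.
Counting each half-blood sibling's line as half a unit, there are 4 units in $464,000, so one unit is $116,000. Whole-blood lines (Adaeze, Oona, and Wyatt) take $116,000 each; half-blood lines (Romilly and Linnea) take $58,000 each.
Romilly's share ($58,000) is divided into 2 shares of $29,000: Teodor and Ottilie each take $29,000.

Teodor receives $29,000.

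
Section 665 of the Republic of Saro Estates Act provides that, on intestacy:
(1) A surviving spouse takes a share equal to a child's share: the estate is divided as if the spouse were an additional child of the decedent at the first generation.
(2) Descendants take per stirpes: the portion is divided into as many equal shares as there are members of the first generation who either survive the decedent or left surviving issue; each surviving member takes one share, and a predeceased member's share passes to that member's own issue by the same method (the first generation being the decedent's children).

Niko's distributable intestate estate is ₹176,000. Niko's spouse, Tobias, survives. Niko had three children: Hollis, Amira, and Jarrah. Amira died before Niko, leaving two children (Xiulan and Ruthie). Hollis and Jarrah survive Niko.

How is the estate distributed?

The spouse counts as an additional share at the children's level, so there are 4 primary shares of ₹44,000. Tobias takes one such share (₹44,000).
The children's combined portion (₹132,000) is divided into 3 shares of ₹44,000: Hollis and Jarrah each take ₹44,000; Amira's ₹44,000 share passes to Amira's issue.
Amira's share (₹44,000) is divided into 2 shares of ₹22,000: Xiulan and Ruthie each take ₹22,000.

Tobias: ₹44,000; Hollis: ₹44,000; Xiulan: ₹22,000; Ruthie: ₹22,000; Jarrah: ₹44,000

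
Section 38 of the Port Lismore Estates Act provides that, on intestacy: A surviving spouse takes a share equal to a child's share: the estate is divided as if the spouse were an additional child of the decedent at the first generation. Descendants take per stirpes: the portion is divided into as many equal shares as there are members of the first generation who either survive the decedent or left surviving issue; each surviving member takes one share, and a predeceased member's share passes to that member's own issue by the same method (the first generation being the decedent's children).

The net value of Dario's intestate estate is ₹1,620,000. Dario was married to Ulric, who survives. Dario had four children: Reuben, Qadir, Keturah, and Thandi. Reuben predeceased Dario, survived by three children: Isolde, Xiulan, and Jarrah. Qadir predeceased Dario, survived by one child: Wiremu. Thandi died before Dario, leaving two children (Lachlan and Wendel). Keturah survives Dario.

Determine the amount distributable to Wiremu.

Wiremu receives ₹324,000.

The spouse counts as an additional share at the children's level, so there are 5 primary shares of ₹324,000. Ulric takes one such share (₹324,000).
The children's combined portion (₹1,296,000) is divided into 4 shares of ₹324,000: Keturah takes ₹324,000; Reuben's ₹324,000 share passes to Reuben's issue; Qadir's ₹324,000 share passes to Qadir's issue; Thandi's ₹324,000 share passes to Thandi's issue.
Reuben's share (₹324,000) is divided into 3 shares of ₹108,000: Isolde, Xiulan, and Jarrah each take ₹108,000.
Qadir's share (₹324,000) passes entirely to Wiremu.
Thandi's share (₹324,000) is divided into 2 shares of ₹162,000: Lachlan and Wendel each take ₹162,000.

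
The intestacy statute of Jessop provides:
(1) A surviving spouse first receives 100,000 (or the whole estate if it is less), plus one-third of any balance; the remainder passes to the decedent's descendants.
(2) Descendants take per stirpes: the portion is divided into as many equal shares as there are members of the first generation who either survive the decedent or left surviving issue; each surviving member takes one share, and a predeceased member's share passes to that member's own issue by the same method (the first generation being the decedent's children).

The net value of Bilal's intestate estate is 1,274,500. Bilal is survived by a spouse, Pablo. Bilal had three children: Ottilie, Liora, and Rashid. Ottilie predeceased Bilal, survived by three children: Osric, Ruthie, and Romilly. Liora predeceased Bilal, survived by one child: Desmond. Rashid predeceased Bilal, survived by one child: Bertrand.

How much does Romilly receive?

Romilly receives 87,000.

Pablo first takes 100,000, leaving a balance of 1,174,500. Pablo then takes one-third of the balance (391,500), for a total of 491,500. The remaining 783,000 passes to the descendants.
The descendants' portion (783,000) is divided into 3 shares of 261,000: Ottilie's 261,000 share passes to Ottilie's issue; Liora's 261,000 share passes to Liora's issue; Rashid's 261,000 share passes to Rashid's issue.
Ottilie's share (261,000) is divided into 3 shares of 87,000: Osric, Ruthie, and Romilly each take 87,000.
Liora's share (261,000) passes entirely to Desmond.
Rashid's share (261,000) passes entirely to Bertrand.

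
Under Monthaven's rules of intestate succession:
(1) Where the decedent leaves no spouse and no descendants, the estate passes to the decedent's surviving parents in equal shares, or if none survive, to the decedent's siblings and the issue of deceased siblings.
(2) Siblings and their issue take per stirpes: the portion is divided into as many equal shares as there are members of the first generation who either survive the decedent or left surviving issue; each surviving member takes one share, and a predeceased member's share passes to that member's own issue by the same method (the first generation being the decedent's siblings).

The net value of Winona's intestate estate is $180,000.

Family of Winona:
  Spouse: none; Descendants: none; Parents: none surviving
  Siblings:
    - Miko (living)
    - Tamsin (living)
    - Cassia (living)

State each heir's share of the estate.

Miko: $60,000; Tamsin: $60,000; Cassia: $60,000

The entire $180,000 passes to the siblings and their issue.
That amount ($180,000) is divided into 3 shares of $60,000: Miko, Tamsin, and Cassia each take $60,000.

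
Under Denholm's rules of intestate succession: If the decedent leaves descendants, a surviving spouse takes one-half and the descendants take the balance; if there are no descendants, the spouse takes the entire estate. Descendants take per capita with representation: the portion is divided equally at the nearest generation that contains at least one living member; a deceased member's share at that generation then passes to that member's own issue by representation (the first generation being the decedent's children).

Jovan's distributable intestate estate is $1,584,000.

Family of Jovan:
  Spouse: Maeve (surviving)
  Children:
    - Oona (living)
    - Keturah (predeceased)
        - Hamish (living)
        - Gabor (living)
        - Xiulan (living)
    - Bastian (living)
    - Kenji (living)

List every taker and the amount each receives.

Maeve takes one-half of $1,584,000 = $792,000. The remaining $792,000 passes to the descendants.
The descendants' portion ($792,000) is divided into 4 shares of $198,000: Oona, Bastian, and Kenji each take $198,000; Keturah's $198,000 share passes to Keturah's issue.
Keturah's share ($198,000) is divided into 3 shares of $66,000: Hamish, Gabor, and Xiulan each take $66,000.

Maeve: $792,000; Oona: $198,000; Hamish: $66,000; Gabor: $66,000; Xiulan: $66,000; Bastian: $198,000; Kenji: $198,000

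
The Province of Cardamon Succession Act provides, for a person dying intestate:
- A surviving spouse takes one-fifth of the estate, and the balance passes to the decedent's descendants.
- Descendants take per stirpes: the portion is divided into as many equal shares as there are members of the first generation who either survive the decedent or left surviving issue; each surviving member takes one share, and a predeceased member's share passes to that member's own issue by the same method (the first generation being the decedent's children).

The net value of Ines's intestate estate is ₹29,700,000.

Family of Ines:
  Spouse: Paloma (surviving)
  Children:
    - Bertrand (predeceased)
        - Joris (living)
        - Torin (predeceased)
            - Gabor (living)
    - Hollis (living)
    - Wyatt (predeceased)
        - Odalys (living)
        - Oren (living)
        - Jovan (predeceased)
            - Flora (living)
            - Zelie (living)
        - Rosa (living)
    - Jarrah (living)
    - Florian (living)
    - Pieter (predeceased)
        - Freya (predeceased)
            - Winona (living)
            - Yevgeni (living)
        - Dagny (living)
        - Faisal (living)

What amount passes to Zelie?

Zelie receives ₹495,000.

Paloma takes one-fifth of ₹29,700,000 = ₹5,940,000. The remaining ₹23,760,000 passes to the descendants.
The descendants' portion (₹23,760,000) is divided into 6 shares of ₹3,960,000: Hollis, Jarrah, and Florian each take ₹3,960,000; Bertrand's ₹3,960,000 share passes to Bertrand's issue; Wyatt's ₹3,960,000 share passes to Wyatt's issue; Pieter's ₹3,960,000 share passes to Pieter's issue.
Bertrand's share (₹3,960,000) is divided into 2 shares of ₹1,980,000: Joris takes ₹1,980,000; Torin's ₹1,980,000 share passes to Torin's issue.
Torin's share (₹1,980,000) passes entirely to Gabor.
Wyatt's share (₹3,960,000) is divided into 4 shares of ₹990,000: Odalys, Oren, and Rosa each take ₹990,000; Jovan's ₹990,000 share passes to Jovan's issue.
Jovan's share (₹990,000) is divided into 2 shares of ₹495,000: Flora and Zelie each take ₹495,000.
Pieter's share (₹3,960,000) is divided into 3 shares of ₹1,320,000: Dagny and Faisal each take ₹1,320,000; Freya's ₹1,320,000 share passes to Freya's issue.
Freya's share (₹1,320,000) is divided into 2 shares of ₹660,000: Winona and Yevgeni each take ₹660,000.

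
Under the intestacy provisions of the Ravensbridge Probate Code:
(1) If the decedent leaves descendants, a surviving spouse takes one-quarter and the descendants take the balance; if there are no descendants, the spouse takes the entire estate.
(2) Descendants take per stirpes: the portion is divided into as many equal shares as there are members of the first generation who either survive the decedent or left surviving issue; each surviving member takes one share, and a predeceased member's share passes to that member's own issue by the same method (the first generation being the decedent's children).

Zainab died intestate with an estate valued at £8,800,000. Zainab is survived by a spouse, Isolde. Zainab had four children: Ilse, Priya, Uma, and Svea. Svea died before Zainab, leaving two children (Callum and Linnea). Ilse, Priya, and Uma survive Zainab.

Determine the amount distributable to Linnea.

Linnea receives £825,000.

Isolde takes one-quarter of £8,800,000 = £2,200,000. The remaining £6,600,000 passes to the descendants.
The descendants' portion (£6,600,000) is divided into 4 shares of £1,650,000: Ilse, Priya, and Uma each take £1,650,000; Svea's £1,650,000 share passes to Svea's issue.
Svea's share (£1,650,000) is divided into 2 shares of £825,000: Callum and Linnea each take £825,000.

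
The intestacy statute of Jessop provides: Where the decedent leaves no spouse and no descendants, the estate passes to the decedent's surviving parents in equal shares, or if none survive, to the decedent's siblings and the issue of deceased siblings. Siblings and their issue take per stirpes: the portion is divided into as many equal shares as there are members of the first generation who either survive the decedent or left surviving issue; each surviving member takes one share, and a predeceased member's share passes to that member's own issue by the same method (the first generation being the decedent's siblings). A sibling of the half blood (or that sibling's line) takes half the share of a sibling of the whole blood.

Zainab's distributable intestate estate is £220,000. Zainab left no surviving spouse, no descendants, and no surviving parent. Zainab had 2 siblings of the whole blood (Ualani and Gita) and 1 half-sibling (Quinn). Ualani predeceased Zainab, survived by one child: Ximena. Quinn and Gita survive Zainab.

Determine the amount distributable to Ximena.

Ximena receives £88,000.

The entire £220,000 passes to the siblings and their issue.
Counting each half-blood sibling's line as half a unit, there are 5/2 units in £220,000, so one unit is £88,000. Whole-blood lines (Ualani and Gita) take £88,000 each; half-blood lines (Quinn) take £44,000 each.
Ualani's share (£88,000) passes entirely to Ximena.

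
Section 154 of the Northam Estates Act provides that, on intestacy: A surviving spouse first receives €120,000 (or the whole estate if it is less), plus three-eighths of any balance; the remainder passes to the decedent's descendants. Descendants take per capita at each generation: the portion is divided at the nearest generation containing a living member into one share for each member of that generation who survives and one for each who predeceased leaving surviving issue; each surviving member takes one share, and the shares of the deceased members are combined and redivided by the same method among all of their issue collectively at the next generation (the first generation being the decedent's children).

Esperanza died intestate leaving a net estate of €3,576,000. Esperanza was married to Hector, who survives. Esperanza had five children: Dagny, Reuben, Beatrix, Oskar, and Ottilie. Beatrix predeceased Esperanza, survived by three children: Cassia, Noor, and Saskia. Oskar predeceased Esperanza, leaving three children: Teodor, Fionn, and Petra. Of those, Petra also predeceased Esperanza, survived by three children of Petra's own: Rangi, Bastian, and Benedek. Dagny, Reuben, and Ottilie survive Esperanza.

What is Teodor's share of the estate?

Hector first takes €120,000, leaving a balance of €3,456,000. Hector then takes three-eighths of the balance (€1,296,000), for a total of €1,416,000. The remaining €2,160,000 passes to the descendants.
The descendants' portion (€2,160,000) is divided at the children's generation into 5 shares of €432,000. Dagny, Reuben, and Ottilie each take €432,000. The 2 shares of the deceased (Beatrix and Oskar) are combined into a pool of €864,000.
That pool (€864,000) is divided at the grandchildren's generation into 6 shares of €144,000. Cassia, Noor, Saskia, Teodor, and Fionn each take €144,000. The remaining share for the deceased Petra (€144,000) is carried to the next generation.
That pool (€144,000) is divided at the great-grandchildren's generation equally among Rangi, Bastian, and Benedek: €48,000 each.

Teodor receives €144,000.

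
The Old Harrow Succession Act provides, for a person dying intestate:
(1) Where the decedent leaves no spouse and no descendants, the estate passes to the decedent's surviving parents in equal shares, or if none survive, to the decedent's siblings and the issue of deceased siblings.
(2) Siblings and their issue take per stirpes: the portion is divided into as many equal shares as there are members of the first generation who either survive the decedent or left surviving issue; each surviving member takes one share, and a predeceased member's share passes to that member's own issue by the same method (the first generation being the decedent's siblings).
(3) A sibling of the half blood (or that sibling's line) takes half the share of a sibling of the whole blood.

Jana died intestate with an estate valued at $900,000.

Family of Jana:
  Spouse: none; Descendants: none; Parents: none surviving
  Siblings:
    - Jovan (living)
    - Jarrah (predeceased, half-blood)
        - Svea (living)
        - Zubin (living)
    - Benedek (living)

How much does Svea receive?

Svea receives $90,000.

The entire $900,000 passes to the siblings and their issue.
Counting each half-blood sibling's line as half a unit, there are 5/2 units in $900,000, so one unit is $360,000. Whole-blood lines (Jovan and Benedek) take $360,000 each; half-blood lines (Jarrah) take $180,000 each.
Jarrah's share ($180,000) is divided into 2 shares of $90,000: Svea and Zubin each take $90,000.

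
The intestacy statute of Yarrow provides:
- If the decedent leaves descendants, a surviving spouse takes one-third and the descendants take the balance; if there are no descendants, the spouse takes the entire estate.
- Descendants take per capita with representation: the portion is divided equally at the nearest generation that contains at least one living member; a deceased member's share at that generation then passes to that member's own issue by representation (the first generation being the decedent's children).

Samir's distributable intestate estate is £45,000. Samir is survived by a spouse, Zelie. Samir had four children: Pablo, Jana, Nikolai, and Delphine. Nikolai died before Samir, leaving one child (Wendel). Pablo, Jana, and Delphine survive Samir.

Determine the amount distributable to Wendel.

Zelie takes one-third of £45,000 = £15,000. The remaining £30,000 passes to the descendants.
The descendants' portion (£30,000) is divided into 4 shares of £7,500: Pablo, Jana, and Delphine each take £7,500; Nikolai's £7,500 share passes to Nikolai's issue.
Nikolai's share (£7,500) passes entirely to Wendel.

Wendel receives £7,500.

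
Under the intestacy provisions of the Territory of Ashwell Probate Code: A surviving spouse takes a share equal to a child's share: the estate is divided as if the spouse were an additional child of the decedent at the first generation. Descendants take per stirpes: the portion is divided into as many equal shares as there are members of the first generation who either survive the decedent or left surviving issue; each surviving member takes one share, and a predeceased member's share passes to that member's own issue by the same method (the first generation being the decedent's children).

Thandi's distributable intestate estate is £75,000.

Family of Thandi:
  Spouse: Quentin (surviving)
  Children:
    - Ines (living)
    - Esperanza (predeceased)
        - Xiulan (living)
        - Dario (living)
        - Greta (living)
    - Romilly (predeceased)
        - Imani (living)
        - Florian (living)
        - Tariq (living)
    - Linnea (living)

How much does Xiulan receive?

Xiulan receives £5,000.

The spouse counts as an additional share at the children's level, so there are 5 primary shares of £15,000. Quentin takes one such share (£15,000).
The children's combined portion (£60,000) is divided into 4 shares of £15,000: Ines and Linnea each take £15,000; Esperanza's £15,000 share passes to Esperanza's issue; Romilly's £15,000 share passes to Romilly's issue.
Esperanza's share (£15,000) is divided into 3 shares of £5,000: Xiulan, Dario, and Greta each take £5,000.
Romilly's share (£15,000) is divided into 3 shares of £5,000: Imani, Florian, and Tariq each take £5,000.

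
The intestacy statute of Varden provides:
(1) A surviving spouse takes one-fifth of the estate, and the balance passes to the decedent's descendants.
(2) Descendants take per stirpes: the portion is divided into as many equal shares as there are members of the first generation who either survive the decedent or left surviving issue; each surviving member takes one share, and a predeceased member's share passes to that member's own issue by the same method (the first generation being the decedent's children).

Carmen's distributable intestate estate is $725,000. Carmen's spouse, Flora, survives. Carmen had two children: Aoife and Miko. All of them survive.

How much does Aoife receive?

Aoife receives $290,000.

Flora takes one-fifth of $725,000 = $145,000. The remaining $580,000 passes to the descendants.
The descendants' portion ($580,000) is divided into 2 shares of $290,000: Aoife and Miko each take $290,000.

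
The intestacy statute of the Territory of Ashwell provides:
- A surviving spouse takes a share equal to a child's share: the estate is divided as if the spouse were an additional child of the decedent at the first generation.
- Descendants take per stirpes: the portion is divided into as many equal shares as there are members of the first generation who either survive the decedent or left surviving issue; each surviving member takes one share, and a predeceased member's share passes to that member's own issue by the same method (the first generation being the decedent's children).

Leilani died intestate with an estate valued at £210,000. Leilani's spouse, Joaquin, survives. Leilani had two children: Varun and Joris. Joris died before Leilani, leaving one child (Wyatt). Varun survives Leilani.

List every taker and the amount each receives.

Joaquin: £70,000; Varun: £70,000; Wyatt: £70,000

The spouse counts as an additional share at the children's level, so there are 3 primary shares of £70,000. Joaquin takes one such share (£70,000).
The children's combined portion (£140,000) is divided into 2 shares of £70,000: Varun takes £70,000; Joris's £70,000 share passes to Joris's issue.
Joris's share (£70,000) passes entirely to Wyatt.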